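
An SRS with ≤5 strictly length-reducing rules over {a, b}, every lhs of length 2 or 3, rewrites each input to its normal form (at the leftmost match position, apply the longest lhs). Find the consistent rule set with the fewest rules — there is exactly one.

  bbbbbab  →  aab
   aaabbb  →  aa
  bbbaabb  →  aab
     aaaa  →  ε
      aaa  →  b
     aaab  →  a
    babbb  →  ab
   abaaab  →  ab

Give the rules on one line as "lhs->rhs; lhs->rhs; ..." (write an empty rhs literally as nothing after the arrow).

aaa->b; ba->; baa->b; bb->a

  | bbbbbab => abbbab => aabab => aab
  | aaabbb => bbbb => abb => aa
  | bbbaabb => abaabb => abbb => aab
  | aaaa => ba => ε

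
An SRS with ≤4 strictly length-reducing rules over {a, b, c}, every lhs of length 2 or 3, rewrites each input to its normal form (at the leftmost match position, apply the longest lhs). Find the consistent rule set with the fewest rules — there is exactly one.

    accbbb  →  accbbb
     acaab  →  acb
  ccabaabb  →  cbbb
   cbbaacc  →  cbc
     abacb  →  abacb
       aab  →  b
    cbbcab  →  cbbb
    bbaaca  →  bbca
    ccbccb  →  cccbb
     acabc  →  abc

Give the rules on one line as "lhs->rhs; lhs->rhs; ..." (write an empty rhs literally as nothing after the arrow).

aa->; bcb->bc; bcc->cb; cab->b

  | accbbb
  | acaab => acb
  | ccabaabb => cbaabb => cbbb
  | cbbaacc => cbbcc => cbcb => cbc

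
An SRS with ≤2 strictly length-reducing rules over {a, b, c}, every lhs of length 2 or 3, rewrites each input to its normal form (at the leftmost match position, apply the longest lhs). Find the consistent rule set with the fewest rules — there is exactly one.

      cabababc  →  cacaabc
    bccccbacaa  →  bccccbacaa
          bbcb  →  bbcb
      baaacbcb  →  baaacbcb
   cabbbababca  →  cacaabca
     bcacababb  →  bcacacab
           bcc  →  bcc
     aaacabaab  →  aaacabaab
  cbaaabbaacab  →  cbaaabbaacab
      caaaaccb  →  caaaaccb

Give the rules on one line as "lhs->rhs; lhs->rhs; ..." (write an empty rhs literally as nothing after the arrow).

bab->ca; bbb->b

  | cabababc => cacaabc
  | bccccbacaa
  | bbcb
  | baaacbcb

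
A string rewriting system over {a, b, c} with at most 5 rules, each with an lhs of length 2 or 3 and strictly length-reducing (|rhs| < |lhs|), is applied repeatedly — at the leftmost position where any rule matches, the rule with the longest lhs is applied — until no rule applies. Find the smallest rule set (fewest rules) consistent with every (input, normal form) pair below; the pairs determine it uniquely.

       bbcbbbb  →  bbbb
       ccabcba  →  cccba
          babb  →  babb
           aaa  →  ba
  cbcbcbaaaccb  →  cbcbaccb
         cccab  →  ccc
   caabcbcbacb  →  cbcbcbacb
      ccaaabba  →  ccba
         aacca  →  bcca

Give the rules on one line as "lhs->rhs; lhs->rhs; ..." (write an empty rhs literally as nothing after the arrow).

aa->b; caa->c; cab->c; cbb->

  | bbcbbbb => bbbb
  | ccabcba => cccba
  | babb
  | aaa => ba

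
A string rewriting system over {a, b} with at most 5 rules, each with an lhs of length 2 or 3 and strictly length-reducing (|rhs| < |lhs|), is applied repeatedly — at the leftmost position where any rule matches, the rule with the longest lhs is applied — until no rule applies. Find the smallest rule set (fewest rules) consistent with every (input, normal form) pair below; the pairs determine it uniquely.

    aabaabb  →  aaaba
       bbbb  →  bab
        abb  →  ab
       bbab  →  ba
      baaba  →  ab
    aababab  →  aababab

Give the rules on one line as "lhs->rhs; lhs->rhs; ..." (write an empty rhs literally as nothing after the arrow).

baa->ab; bb->b; bba->bb; bbb->ba

  | aabaabb => aaabbb => aaaba
  | bbbb => bab
  | abb => ab
  | bbab => bbb => ba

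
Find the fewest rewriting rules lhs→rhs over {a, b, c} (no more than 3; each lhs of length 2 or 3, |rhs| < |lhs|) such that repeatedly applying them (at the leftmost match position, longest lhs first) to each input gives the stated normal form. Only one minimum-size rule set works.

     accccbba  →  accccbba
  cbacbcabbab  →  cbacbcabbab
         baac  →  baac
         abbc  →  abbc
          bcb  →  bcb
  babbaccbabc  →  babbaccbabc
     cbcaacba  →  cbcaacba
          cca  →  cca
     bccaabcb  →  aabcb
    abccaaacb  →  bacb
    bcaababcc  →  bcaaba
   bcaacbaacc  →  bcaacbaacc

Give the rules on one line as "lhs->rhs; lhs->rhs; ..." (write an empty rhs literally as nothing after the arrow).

  | accccbba
  | cbacbcabbab
  | baac
  | abbc

aaa->b; bcc->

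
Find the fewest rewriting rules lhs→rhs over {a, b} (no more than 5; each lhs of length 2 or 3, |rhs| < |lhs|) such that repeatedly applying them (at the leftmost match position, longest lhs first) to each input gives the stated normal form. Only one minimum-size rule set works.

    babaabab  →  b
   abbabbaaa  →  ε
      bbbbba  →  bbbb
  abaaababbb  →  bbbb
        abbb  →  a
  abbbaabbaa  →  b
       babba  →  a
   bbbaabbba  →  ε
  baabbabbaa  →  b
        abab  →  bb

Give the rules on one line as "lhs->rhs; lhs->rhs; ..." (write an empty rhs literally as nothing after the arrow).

  | babaabab => baaabab => aabab => bbab => bba => b
  | abbabbaaa => ababbaaa => aabbaaa => bbbaaa => bbaa => ba => ε
  | bbbbba => bbbb
  | abaaababbb => aaaababbb => baababbb => ababbb => aabbb => bbbb

aa->b; ab->a; ba->; bab->ba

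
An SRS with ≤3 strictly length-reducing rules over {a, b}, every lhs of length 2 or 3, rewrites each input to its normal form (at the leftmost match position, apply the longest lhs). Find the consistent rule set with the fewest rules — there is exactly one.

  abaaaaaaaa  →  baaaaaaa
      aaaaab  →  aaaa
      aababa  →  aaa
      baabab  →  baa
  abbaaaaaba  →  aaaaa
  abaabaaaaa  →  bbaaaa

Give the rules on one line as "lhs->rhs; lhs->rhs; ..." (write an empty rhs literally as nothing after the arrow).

ab->; aba->b; abb->aa

  | abaaaaaaaa => baaaaaaa
  | aaaaab => aaaa
  | aababa => abba => aaa
  | baabab => babb => baa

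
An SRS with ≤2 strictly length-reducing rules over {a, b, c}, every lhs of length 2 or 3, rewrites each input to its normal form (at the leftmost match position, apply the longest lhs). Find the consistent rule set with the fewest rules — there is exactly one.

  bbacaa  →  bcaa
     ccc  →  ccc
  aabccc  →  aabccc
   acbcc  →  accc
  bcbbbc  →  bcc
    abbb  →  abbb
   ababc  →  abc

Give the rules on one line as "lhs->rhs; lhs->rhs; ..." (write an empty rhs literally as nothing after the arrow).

  | bbacaa => bcaa
  | ccc
  | aabccc
  | acbcc => accc

ba->; cb->c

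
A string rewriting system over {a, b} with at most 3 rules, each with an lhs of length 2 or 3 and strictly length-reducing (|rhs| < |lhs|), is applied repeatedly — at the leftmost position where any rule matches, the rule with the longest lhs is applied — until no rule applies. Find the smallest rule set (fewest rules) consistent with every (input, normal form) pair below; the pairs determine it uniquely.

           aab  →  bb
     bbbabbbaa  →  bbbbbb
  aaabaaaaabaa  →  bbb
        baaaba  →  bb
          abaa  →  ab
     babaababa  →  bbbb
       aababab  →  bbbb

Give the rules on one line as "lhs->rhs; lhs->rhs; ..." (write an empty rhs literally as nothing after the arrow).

aa->b; ba->b

  | aab => bb
  | bbbabbbaa => bbbbbbaa => bbbbbba => bbbbbb
  | aaabaaaaabaa => babaaaaabaa => bbaaaaabaa => bbaaaabaa => bbaaabaa => bbaabaa => bbabaa => bbbaa => bbba => bbb
  | baaaba => baaba => baba => bba => bb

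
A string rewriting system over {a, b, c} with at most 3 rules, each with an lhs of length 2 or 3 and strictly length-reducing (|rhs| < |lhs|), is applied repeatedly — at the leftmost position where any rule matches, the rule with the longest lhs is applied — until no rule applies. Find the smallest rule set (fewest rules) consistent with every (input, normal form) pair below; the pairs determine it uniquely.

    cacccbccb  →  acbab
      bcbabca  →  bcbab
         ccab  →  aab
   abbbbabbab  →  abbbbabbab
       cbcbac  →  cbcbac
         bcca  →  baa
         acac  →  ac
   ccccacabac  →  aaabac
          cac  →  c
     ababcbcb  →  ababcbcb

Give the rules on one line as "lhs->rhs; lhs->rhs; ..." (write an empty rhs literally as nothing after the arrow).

  | cacccbccb => cccbccb => acbccb => acbab
  | bcbabca => bcbab
  | ccab => aab
  | abbbbabbab

ca->; cc->a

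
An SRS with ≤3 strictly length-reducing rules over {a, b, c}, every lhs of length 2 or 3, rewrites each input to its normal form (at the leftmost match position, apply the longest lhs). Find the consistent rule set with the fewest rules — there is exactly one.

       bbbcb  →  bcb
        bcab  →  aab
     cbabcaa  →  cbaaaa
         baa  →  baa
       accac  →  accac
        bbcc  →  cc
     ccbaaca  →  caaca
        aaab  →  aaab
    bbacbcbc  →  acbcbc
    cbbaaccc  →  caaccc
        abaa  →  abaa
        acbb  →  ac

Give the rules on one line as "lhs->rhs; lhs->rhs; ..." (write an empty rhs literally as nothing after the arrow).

bb->; bca->aa; ccb->c

  | bbbcb => bcb
  | bcab => aab
  | cbabcaa => cbaaaa
  | baa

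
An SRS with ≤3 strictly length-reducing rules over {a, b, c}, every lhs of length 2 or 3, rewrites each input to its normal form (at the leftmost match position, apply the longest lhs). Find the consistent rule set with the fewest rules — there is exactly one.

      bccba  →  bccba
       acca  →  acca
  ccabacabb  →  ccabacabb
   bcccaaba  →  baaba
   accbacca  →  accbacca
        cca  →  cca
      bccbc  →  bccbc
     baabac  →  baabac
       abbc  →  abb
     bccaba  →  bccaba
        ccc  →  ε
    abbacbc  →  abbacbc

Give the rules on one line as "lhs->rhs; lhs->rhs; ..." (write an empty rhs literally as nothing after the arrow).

bbc->bb; ccc->

  | bccba
  | acca
  | ccabacabb
  | bcccaaba => baaba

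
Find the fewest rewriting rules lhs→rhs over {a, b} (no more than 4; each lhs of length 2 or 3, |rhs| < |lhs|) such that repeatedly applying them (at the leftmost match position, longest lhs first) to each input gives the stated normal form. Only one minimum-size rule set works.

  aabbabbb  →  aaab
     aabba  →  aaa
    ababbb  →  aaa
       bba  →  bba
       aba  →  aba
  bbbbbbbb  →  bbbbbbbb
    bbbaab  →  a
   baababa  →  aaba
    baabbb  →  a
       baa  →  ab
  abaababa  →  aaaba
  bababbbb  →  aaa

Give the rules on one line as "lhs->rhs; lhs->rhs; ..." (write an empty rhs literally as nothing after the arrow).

  | aabbabbb => aaabbb => aaab
  | aabba => aaa
  | ababbb => aaabb => aaa
  | bba

abb->a; baa->ab; bab->aa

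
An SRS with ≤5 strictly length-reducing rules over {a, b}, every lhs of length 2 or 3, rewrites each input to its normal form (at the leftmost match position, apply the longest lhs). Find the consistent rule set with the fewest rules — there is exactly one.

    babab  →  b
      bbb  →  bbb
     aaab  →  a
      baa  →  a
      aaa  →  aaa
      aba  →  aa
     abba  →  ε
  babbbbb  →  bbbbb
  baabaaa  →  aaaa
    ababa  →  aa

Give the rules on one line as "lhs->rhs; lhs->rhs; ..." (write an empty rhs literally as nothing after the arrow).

  | babab => bab => b
  | bbb
  | aaab => aab => ab => a
  | baa => a

aab->ab; ab->a; abb->b; ba->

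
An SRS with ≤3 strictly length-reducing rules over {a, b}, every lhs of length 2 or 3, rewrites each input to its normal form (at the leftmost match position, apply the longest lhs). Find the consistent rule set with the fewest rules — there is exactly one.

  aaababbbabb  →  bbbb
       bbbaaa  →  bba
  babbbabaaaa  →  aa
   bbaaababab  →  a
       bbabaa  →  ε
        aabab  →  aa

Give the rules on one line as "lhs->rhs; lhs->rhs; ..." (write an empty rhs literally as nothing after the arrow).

  | aaababbbabb => bbbabbbabb => bbbbabb => bbbb
  | bbbaaa => bba
  | babbbabaaaa => bbabaaaa => baaaa => aa
  | bbaaababab => bababab => abab => a

aaa->bb; baa->; bab->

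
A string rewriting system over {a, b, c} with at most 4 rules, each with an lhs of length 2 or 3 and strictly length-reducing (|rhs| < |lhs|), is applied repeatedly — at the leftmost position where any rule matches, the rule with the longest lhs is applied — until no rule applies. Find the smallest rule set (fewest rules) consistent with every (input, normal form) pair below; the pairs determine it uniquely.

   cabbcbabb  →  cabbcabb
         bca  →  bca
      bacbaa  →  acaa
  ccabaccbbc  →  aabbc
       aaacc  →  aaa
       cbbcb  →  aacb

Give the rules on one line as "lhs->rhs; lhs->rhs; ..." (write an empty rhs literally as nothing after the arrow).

  | cabbcbabb => cabbcabb
  | bca
  | bacbaa => acbaa => acaa
  | ccabaccbbc => abaccbbc => aaccbbc => aabbc

ba->a; cbb->aa; cc->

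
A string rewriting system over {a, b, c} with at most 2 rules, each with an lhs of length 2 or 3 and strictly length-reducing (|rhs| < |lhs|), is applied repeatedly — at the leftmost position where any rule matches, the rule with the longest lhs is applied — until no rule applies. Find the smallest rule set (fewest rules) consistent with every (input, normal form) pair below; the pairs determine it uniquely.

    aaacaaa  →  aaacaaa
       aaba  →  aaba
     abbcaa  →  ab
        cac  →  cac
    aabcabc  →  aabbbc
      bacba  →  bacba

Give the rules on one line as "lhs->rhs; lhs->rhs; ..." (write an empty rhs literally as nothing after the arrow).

bba->; bca->bb

  | aaacaaa
  | aaba
  | abbcaa => abbba => ab
  | cac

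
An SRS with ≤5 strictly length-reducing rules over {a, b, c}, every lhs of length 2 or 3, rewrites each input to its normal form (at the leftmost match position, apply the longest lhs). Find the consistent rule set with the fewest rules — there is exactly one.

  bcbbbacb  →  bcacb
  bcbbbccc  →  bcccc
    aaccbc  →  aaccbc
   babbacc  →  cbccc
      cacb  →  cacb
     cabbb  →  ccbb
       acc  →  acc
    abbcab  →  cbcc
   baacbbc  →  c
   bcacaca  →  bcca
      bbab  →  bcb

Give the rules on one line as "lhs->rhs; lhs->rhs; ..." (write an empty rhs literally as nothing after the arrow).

ab->c; aca->; ba->c; bbc->a

  | bcbbbacb => bcbbccb => bcacb
  | bcbbbccc => bcbacc => bcccc
  | aaccbc
  | babbacc => cbbacc => cbccc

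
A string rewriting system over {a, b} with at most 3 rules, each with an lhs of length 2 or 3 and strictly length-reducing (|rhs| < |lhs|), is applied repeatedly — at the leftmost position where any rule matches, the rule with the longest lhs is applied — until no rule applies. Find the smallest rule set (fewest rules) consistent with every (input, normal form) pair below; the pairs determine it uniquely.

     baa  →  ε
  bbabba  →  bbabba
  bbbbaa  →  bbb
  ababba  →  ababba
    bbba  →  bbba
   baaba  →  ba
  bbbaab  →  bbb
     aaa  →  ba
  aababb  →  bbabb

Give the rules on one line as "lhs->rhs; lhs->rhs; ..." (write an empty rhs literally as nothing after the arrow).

  | baa => ε
  | bbabba
  | bbbbaa => bbb
  | ababba

aa->b; baa->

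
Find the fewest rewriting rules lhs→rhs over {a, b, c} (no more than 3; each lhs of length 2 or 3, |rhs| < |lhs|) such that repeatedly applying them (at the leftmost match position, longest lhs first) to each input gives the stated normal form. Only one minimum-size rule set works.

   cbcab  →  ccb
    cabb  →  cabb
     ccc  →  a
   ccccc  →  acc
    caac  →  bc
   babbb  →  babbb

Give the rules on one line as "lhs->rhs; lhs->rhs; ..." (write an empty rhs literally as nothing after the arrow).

bca->c; caa->b; ccc->a

  | cbcab => ccb
  | cabb
  | ccc => a
  | ccccc => acc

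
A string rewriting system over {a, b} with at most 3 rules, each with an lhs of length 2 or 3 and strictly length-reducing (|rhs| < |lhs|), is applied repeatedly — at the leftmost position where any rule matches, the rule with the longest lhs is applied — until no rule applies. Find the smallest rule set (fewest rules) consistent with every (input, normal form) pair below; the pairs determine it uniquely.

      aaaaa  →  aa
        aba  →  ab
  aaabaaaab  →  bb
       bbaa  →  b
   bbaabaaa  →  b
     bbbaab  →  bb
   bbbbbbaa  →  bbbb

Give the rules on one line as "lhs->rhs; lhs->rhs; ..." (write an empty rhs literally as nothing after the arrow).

aaa->; ba->b; bba->b

  | aaaaa => aa
  | aba => ab
  | aaabaaaab => baaaab => baaab => baab => bab => bb
  | bbaa => ba => b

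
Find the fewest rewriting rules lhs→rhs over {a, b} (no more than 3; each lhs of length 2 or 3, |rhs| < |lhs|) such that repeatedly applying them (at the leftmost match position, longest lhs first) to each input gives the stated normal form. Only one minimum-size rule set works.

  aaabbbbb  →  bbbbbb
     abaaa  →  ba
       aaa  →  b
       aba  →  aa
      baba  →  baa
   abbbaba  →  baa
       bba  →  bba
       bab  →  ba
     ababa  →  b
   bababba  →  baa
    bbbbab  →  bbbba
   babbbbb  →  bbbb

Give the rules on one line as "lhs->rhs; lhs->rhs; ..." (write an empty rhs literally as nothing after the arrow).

aaa->b; ab->a; abb->

  | aaabbbbb => bbbbbb
  | abaaa => aaaa => ba
  | aaa => b
  | aba => aa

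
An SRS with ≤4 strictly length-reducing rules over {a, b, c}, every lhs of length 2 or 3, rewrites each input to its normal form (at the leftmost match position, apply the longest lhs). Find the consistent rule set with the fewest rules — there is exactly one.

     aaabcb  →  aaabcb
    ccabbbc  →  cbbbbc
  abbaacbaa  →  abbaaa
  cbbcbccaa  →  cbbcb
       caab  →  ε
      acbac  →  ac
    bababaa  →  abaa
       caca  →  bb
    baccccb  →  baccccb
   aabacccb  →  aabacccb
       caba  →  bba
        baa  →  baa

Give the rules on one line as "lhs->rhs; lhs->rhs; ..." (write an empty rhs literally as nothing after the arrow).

  | aaabcb
  | ccabbbc => cbbbbc
  | abbaacbaa => abbaaa
  | cbbcbccaa => cbbcbcba => cbbcb

bab->; ca->b; cba->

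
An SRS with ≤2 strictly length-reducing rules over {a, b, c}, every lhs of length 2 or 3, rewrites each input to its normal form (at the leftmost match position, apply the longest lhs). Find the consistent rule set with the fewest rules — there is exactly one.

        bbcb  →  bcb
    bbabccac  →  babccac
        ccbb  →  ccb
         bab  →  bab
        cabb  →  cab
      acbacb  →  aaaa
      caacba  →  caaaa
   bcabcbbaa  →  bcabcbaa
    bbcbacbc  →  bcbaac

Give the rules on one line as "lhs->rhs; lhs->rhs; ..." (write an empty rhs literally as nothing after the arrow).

  | bbcb => bcb
  | bbabccac => babccac
  | ccbb => ccb
  | bab

acb->aa; bb->b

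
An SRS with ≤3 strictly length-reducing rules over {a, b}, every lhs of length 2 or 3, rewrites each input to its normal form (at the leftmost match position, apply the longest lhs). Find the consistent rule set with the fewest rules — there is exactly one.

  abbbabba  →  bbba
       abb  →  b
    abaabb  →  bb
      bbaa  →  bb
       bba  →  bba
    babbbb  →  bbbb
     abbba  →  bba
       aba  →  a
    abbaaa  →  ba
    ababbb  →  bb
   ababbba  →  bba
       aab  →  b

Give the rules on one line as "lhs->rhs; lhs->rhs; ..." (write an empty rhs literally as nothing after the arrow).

aa->; ab->

  | abbbabba => bbabba => bbba
  | abb => b
  | abaabb => aabb => bb
  | bbaa => bb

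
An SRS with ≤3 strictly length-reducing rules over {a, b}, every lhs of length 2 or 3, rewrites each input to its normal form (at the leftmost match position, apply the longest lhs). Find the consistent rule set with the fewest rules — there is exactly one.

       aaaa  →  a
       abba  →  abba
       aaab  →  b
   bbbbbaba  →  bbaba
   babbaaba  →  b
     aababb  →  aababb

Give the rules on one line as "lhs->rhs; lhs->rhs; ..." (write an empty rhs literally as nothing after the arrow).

aaa->; baa->b; bbb->

  | aaaa => a
  | abba
  | aaab => b
  | bbbbbaba => bbaba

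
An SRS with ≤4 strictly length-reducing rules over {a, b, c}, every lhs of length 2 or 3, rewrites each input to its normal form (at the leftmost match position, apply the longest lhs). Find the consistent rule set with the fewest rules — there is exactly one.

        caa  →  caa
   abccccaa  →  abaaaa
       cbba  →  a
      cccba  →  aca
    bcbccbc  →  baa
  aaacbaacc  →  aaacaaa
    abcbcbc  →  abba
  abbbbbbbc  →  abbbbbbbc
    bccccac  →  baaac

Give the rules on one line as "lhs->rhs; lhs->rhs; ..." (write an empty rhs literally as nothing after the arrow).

cb->c; cbb->; cc->a; ccb->bc

  | caa
  | abccccaa => abaccaa => abaaaa
  | cbba => a
  | cccba => acba => aca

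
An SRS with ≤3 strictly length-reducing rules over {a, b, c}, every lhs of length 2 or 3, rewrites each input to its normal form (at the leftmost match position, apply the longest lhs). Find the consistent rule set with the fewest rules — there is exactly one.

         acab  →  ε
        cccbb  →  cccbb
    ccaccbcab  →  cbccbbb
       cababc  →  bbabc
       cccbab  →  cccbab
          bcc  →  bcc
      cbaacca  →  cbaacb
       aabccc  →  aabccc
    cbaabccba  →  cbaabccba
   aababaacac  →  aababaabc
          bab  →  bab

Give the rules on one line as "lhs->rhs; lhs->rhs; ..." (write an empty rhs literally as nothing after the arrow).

abb->; ca->b

  | acab => abb => ε
  | cccbb
  | ccaccbcab => cbccbcab => cbccbbb
  | cababc => bbabc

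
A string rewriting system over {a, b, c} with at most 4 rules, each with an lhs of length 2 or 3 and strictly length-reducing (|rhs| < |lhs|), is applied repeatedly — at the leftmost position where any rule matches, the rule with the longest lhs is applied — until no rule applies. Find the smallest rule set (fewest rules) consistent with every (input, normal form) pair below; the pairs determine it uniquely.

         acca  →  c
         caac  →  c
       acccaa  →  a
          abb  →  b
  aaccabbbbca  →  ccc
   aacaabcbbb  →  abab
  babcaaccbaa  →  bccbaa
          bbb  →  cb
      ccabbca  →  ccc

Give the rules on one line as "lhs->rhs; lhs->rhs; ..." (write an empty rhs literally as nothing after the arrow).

  | acca => bca => bb => c
  | caac => bac => bb => c
  | acccaa => bccaa => bcba => a
  | abb => ac => b

ac->b; bb->c; bcb->; ca->b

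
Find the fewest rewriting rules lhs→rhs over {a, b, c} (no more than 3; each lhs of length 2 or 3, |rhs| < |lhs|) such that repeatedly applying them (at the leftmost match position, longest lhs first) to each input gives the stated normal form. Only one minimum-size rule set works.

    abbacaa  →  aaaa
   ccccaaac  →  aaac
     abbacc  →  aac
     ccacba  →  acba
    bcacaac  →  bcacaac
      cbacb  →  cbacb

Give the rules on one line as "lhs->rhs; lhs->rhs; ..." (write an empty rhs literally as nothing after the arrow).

  | abbacaa => aaccaa => aaaa
  | ccccaaac => ccaaac => aaac
  | abbacc => aaccc => aac
  | ccacba => acba

bba->ac; cc->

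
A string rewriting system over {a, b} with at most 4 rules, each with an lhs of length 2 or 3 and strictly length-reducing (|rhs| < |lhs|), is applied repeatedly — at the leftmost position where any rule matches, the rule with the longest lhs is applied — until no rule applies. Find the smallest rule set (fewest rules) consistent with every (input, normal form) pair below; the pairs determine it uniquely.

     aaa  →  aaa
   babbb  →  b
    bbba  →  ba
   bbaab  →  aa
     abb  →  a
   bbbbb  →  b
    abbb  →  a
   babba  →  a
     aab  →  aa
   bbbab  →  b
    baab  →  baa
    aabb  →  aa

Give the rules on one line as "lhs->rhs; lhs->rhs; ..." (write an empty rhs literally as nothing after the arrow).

ab->a; bab->b; bb->

  | aaa
  | babbb => bbb => b
  | bbba => ba
  | bbaab => aab => aa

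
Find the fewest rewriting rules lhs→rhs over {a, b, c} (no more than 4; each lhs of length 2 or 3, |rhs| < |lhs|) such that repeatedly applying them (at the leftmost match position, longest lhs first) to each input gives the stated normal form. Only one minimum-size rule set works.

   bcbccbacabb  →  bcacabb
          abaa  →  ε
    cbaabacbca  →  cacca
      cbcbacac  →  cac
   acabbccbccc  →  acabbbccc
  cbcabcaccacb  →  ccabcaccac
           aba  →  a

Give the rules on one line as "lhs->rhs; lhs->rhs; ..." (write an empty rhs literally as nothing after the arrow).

aa->; ba->; cb->c; ccb->b

  | bcbccbacabb => bcccbacabb => bcbacabb => bcacabb
  | abaa => aa => ε
  | cbaabacbca => caabacbca => cbacbca => cacbca => cacca
  | cbcbacac => ccbacac => bacac => cac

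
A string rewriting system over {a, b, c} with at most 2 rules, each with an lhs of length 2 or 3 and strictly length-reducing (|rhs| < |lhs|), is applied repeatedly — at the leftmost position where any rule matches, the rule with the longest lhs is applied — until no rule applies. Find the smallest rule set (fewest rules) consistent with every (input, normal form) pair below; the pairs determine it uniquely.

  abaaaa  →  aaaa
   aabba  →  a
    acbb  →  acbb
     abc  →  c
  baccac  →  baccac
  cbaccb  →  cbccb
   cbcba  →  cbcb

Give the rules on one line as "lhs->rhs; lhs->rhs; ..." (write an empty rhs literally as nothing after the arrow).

ab->; cba->cb

  | abaaaa => aaaa
  | aabba => aba => a
  | acbb
  | abc => c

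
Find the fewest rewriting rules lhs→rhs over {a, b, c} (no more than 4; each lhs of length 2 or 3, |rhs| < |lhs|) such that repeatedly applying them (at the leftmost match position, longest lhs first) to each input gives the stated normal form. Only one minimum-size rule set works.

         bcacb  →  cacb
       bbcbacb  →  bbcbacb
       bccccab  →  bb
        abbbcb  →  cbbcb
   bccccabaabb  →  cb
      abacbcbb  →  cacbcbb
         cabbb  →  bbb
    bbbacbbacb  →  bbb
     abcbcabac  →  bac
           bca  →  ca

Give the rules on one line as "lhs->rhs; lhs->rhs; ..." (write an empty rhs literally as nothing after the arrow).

ab->c; bba->; bca->ca; cc->b

  | bcacb => cacb
  | bbcbacb
  | bccccab => bbccab => bbbab => bb
  | abbbcb => cbbcb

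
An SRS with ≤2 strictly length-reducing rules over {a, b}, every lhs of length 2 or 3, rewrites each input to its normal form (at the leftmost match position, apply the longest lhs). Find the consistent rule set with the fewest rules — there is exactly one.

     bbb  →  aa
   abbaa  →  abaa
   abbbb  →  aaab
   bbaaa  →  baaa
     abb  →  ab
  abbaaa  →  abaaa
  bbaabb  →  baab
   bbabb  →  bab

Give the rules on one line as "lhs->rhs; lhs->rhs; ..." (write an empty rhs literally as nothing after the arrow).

bb->b; bbb->aa

  | bbb => aa
  | abbaa => abaa
  | abbbb => aaab
  | bbaaa => baaa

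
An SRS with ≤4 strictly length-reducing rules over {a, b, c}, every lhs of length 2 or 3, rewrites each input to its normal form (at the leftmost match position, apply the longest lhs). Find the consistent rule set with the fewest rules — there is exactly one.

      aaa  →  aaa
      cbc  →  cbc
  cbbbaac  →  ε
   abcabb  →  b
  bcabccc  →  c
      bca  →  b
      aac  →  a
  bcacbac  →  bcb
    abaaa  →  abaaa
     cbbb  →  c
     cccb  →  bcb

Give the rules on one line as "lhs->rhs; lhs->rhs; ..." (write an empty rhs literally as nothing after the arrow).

  | aaa
  | cbc
  | cbbbaac => ccbaac => bbaac => caac => ac => ε
  | abcabb => abbb => acb => b

ac->; bb->c; ca->; cc->b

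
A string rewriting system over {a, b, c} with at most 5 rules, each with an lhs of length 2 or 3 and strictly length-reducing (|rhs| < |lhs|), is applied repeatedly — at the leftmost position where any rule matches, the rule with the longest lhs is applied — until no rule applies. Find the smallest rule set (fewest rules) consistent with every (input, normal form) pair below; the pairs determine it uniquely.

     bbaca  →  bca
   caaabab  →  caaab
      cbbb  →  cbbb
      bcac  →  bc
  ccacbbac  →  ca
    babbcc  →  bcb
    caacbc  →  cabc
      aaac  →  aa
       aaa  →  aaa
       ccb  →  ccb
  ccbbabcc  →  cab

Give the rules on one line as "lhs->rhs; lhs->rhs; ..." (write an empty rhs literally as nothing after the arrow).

ac->; ba->; bcc->cb; cbc->a

  | bbaca => bca
  | caaabab => caaab
  | cbbb
  | bcac => bc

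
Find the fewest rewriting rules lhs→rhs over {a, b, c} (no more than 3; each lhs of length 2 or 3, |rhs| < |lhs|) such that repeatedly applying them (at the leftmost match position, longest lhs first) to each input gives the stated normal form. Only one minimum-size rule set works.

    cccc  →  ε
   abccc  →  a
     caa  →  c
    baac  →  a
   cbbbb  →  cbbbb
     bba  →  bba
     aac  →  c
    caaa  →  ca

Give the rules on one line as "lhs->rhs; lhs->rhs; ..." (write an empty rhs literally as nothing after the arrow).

aa->; bc->a; cc->a

  | cccc => acc => aa => ε
  | abccc => aacc => cc => a
  | caa => c
  | baac => bc => a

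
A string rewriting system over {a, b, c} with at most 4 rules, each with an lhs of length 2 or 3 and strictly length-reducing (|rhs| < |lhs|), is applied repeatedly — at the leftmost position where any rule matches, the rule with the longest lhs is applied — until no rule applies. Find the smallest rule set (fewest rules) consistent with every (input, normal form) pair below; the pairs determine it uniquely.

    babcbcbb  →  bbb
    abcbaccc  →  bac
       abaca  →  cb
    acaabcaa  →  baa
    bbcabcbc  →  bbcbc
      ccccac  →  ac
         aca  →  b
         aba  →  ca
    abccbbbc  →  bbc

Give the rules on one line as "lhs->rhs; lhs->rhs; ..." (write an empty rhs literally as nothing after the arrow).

  | babcbcbb => bccbcbb => bbcbb => bbb
  | abcbaccc => ccbaccc => baccc => bac
  | abaca => caca => cb
  | acaabcaa => babcaa => bccaa => baa

ab->c; aca->b; cbb->b; cc->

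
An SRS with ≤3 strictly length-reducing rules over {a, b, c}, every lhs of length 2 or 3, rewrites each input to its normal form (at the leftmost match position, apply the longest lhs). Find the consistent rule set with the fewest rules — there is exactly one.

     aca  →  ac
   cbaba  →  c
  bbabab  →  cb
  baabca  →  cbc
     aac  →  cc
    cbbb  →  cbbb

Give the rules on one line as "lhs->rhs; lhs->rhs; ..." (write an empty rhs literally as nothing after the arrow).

  | aca => ac
  | cbaba => caba => cba => ca => c
  | bbabab => babab => abab => aab => cb
  | baabca => aabca => cbca => cbc

aa->c; ba->a; ca->c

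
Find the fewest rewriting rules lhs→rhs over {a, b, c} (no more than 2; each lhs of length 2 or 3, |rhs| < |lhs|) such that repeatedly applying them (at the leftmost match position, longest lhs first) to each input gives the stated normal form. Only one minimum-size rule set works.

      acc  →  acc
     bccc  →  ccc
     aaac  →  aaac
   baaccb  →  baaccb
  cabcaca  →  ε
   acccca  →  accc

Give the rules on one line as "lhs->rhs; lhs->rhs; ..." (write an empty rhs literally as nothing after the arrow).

  | acc
  | bccc => ccc
  | aaac
  | baaccb

bc->c; ca->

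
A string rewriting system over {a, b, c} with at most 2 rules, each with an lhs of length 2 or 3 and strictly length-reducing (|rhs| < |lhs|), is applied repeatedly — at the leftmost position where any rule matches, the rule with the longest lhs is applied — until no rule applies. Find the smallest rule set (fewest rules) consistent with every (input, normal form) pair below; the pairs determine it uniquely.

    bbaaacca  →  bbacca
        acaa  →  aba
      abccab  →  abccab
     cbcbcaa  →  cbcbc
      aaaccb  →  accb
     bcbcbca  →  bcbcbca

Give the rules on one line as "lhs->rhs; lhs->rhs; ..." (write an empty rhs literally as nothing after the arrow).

aa->; aca->ab

  | bbaaacca => bbacca
  | acaa => aba
  | abccab
  | cbcbcaa => cbcbc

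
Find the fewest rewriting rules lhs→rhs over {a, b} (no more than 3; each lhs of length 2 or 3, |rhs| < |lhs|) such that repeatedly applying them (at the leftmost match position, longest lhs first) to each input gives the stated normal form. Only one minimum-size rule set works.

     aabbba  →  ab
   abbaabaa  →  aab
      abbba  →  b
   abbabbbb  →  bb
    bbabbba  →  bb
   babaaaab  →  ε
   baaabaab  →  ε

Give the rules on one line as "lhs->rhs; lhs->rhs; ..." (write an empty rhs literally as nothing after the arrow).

abb->; ba->b; bbb->

  | aabbba => aba => ab
  | abbaabaa => aabaa => aaba => aab
  | abbba => ba => b
  | abbabbbb => abbbb => bb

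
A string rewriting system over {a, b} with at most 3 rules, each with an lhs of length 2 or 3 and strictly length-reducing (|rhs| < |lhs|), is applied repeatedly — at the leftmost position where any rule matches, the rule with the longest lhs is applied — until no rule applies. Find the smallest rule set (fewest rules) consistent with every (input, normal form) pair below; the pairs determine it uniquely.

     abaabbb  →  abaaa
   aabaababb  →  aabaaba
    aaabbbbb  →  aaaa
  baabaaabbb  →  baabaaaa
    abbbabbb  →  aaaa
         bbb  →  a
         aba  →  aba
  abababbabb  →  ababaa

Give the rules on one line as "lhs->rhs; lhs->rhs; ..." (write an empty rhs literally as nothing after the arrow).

bb->; bbb->a

  | abaabbb => abaaa
  | aabaababb => aabaaba
  | aaabbbbb => aaaabb => aaaa
  | baabaaabbb => baabaaaa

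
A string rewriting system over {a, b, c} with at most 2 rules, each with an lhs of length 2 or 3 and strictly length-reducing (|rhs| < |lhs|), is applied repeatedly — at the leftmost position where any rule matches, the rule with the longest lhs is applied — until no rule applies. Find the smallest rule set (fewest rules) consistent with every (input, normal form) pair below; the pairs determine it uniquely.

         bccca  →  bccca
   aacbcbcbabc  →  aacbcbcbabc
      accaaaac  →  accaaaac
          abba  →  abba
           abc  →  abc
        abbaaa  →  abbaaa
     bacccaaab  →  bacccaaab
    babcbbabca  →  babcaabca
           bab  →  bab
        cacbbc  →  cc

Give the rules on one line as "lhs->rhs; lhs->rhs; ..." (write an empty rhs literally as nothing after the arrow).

  | bccca
  | aacbcbcbabc
  | accaaaac
  | abba

aca->; cbb->ca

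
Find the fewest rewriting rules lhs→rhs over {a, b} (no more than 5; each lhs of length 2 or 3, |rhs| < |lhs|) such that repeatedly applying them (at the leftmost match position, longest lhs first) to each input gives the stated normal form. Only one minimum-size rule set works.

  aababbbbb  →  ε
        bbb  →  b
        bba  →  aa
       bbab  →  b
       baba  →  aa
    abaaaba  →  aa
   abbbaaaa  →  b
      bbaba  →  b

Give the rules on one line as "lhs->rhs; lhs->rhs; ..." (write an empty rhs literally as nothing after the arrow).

  | aababbbbb => ababbbbb => babbbbb => bbbbbb => bbbb => bb => ε
  | bbb => b
  | bba => aa
  | bbab => aab => ab => b

ab->b; ba->b; bb->; bba->aa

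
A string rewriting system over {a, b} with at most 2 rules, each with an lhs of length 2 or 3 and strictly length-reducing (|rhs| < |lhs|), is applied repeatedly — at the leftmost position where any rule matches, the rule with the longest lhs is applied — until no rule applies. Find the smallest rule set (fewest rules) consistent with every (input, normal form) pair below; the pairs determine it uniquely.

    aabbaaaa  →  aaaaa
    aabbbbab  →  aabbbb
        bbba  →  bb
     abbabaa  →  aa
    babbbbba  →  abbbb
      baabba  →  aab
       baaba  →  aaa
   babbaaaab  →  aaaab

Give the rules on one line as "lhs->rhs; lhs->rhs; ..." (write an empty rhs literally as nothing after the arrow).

ba->a; bba->b

  | aabbaaaa => aabaaa => aaaaa
  | aabbbbab => aabbbb
  | bbba => bb
  | abbabaa => abbaa => aba => aa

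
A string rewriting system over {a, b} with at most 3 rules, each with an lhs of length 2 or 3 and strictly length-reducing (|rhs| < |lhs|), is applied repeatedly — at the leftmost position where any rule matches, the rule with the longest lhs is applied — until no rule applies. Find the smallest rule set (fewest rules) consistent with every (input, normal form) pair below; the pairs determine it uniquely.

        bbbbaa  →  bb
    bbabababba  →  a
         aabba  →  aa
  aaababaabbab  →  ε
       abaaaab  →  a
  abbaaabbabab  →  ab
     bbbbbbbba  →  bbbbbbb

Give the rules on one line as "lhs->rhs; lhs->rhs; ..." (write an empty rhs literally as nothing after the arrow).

aab->ba; ba->; bab->a

  | bbbbaa => bbba => bb
  | bbabababba => baababba => ababba => aaba => baa => a
  | aabba => baba => aa
  | aaababaabbab => abaabaabbab => aabaabbab => baaabbab => aabbab => babab => aab => ba => ε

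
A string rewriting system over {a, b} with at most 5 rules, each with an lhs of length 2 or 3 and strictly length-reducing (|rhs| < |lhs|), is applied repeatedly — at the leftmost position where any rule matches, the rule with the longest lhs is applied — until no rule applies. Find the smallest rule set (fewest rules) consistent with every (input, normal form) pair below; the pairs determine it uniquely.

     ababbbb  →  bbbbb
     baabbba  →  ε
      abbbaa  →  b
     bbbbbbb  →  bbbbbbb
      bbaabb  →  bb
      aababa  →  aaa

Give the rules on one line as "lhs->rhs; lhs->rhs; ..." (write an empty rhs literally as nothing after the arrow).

  | ababbbb => bbbbb
  | baabbba => abbba => aaba => ab => ε
  | abbbaa => aabaa => aba => b
  | bbbbbbb

ab->; aba->b; abb->aa; ba->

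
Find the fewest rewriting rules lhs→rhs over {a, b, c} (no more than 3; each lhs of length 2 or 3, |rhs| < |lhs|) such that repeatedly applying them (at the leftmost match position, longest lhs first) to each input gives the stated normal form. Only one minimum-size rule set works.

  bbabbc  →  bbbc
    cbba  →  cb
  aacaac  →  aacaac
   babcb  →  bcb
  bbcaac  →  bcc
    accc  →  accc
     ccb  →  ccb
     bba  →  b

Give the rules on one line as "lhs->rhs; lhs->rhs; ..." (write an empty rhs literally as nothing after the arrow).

  | bbabbc => bbbc
  | cbba => cb
  | aacaac
  | babcb => bcb

ba->; bca->cb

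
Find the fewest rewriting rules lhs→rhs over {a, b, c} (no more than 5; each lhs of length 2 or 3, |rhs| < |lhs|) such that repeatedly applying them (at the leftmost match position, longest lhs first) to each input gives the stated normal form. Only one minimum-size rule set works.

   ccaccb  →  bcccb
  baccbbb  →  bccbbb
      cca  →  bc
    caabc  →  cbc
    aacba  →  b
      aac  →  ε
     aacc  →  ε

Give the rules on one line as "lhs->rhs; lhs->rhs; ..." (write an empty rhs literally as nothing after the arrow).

  | ccaccb => bcccb
  | baccbbb => bccbbb
  | cca => bc
  | caabc => cbc

aa->; aac->aa; ba->b; cca->bc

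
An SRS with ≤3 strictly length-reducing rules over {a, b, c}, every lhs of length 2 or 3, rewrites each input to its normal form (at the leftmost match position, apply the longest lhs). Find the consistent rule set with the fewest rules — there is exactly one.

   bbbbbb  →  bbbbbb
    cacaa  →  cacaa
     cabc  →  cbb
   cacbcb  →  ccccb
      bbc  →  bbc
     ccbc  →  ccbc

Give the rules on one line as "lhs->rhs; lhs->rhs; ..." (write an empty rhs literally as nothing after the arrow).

abc->bb; acb->cc

  | bbbbbb
  | cacaa
  | cabc => cbb
  | cacbcb => ccccb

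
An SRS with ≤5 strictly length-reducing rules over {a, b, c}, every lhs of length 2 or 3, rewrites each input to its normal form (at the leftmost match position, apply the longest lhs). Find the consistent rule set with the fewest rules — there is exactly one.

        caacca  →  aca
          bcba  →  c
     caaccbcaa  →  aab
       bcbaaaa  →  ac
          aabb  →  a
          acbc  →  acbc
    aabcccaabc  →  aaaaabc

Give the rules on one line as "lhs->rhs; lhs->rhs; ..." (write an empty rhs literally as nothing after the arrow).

abb->; ba->c; caa->ab; cc->a

  | caacca => abcca => abaa => aca
  | bcba => bcc => ba => c
  | caaccbcaa => abccbcaa => ababcaa => acbcaa => acbab => accb => aab
  | bcbaaaa => bccaaa => baaaa => caaa => aba => ac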